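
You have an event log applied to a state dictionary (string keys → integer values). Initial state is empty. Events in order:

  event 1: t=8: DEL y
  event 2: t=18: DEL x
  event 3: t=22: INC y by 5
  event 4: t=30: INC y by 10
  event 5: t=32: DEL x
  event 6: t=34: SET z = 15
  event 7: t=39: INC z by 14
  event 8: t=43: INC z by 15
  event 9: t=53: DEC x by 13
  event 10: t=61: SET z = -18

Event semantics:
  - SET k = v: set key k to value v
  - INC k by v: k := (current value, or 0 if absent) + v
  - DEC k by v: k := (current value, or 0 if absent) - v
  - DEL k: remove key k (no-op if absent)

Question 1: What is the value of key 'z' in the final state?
Answer: -18

Derivation:
Track key 'z' through all 10 events:
  event 1 (t=8: DEL y): z unchanged
  event 2 (t=18: DEL x): z unchanged
  event 3 (t=22: INC y by 5): z unchanged
  event 4 (t=30: INC y by 10): z unchanged
  event 5 (t=32: DEL x): z unchanged
  event 6 (t=34: SET z = 15): z (absent) -> 15
  event 7 (t=39: INC z by 14): z 15 -> 29
  event 8 (t=43: INC z by 15): z 29 -> 44
  event 9 (t=53: DEC x by 13): z unchanged
  event 10 (t=61: SET z = -18): z 44 -> -18
Final: z = -18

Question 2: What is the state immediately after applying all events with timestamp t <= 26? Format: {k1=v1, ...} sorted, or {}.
Answer: {y=5}

Derivation:
Apply events with t <= 26 (3 events):
  after event 1 (t=8: DEL y): {}
  after event 2 (t=18: DEL x): {}
  after event 3 (t=22: INC y by 5): {y=5}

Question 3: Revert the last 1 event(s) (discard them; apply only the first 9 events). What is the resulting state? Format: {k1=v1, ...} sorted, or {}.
Answer: {x=-13, y=15, z=44}

Derivation:
Keep first 9 events (discard last 1):
  after event 1 (t=8: DEL y): {}
  after event 2 (t=18: DEL x): {}
  after event 3 (t=22: INC y by 5): {y=5}
  after event 4 (t=30: INC y by 10): {y=15}
  after event 5 (t=32: DEL x): {y=15}
  after event 6 (t=34: SET z = 15): {y=15, z=15}
  after event 7 (t=39: INC z by 14): {y=15, z=29}
  after event 8 (t=43: INC z by 15): {y=15, z=44}
  after event 9 (t=53: DEC x by 13): {x=-13, y=15, z=44}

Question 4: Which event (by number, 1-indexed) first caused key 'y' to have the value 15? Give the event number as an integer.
Looking for first event where y becomes 15:
  event 3: y = 5
  event 4: y 5 -> 15  <-- first match

Answer: 4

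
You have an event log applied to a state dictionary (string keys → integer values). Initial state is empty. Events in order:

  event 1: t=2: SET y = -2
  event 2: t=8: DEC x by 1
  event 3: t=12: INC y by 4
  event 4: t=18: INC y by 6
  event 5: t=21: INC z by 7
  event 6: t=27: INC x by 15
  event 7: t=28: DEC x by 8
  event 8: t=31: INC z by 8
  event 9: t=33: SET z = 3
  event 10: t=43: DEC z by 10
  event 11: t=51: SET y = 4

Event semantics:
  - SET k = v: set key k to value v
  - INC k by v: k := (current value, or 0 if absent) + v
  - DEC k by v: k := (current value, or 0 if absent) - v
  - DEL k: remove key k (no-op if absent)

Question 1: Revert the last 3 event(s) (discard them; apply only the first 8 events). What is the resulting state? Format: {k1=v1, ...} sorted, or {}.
Keep first 8 events (discard last 3):
  after event 1 (t=2: SET y = -2): {y=-2}
  after event 2 (t=8: DEC x by 1): {x=-1, y=-2}
  after event 3 (t=12: INC y by 4): {x=-1, y=2}
  after event 4 (t=18: INC y by 6): {x=-1, y=8}
  after event 5 (t=21: INC z by 7): {x=-1, y=8, z=7}
  after event 6 (t=27: INC x by 15): {x=14, y=8, z=7}
  after event 7 (t=28: DEC x by 8): {x=6, y=8, z=7}
  after event 8 (t=31: INC z by 8): {x=6, y=8, z=15}

Answer: {x=6, y=8, z=15}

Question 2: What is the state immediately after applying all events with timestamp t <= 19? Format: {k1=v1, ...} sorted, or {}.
Apply events with t <= 19 (4 events):
  after event 1 (t=2: SET y = -2): {y=-2}
  after event 2 (t=8: DEC x by 1): {x=-1, y=-2}
  after event 3 (t=12: INC y by 4): {x=-1, y=2}
  after event 4 (t=18: INC y by 6): {x=-1, y=8}

Answer: {x=-1, y=8}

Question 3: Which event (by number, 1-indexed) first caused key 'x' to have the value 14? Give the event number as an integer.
Looking for first event where x becomes 14:
  event 2: x = -1
  event 3: x = -1
  event 4: x = -1
  event 5: x = -1
  event 6: x -1 -> 14  <-- first match

Answer: 6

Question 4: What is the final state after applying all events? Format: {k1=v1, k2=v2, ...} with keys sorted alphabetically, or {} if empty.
  after event 1 (t=2: SET y = -2): {y=-2}
  after event 2 (t=8: DEC x by 1): {x=-1, y=-2}
  after event 3 (t=12: INC y by 4): {x=-1, y=2}
  after event 4 (t=18: INC y by 6): {x=-1, y=8}
  after event 5 (t=21: INC z by 7): {x=-1, y=8, z=7}
  after event 6 (t=27: INC x by 15): {x=14, y=8, z=7}
  after event 7 (t=28: DEC x by 8): {x=6, y=8, z=7}
  after event 8 (t=31: INC z by 8): {x=6, y=8, z=15}
  after event 9 (t=33: SET z = 3): {x=6, y=8, z=3}
  after event 10 (t=43: DEC z by 10): {x=6, y=8, z=-7}
  after event 11 (t=51: SET y = 4): {x=6, y=4, z=-7}

Answer: {x=6, y=4, z=-7}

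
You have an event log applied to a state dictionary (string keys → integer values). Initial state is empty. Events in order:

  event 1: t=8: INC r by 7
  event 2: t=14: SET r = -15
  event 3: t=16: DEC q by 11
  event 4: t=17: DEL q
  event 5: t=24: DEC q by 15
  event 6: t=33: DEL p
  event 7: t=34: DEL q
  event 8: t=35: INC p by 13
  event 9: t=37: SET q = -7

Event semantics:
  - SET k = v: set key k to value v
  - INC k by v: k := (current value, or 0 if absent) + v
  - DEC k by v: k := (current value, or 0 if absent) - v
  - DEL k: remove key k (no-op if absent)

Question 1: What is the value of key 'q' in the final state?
Answer: -7

Derivation:
Track key 'q' through all 9 events:
  event 1 (t=8: INC r by 7): q unchanged
  event 2 (t=14: SET r = -15): q unchanged
  event 3 (t=16: DEC q by 11): q (absent) -> -11
  event 4 (t=17: DEL q): q -11 -> (absent)
  event 5 (t=24: DEC q by 15): q (absent) -> -15
  event 6 (t=33: DEL p): q unchanged
  event 7 (t=34: DEL q): q -15 -> (absent)
  event 8 (t=35: INC p by 13): q unchanged
  event 9 (t=37: SET q = -7): q (absent) -> -7
Final: q = -7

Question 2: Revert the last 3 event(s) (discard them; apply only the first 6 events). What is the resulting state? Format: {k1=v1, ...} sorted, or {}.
Answer: {q=-15, r=-15}

Derivation:
Keep first 6 events (discard last 3):
  after event 1 (t=8: INC r by 7): {r=7}
  after event 2 (t=14: SET r = -15): {r=-15}
  after event 3 (t=16: DEC q by 11): {q=-11, r=-15}
  after event 4 (t=17: DEL q): {r=-15}
  after event 5 (t=24: DEC q by 15): {q=-15, r=-15}
  after event 6 (t=33: DEL p): {q=-15, r=-15}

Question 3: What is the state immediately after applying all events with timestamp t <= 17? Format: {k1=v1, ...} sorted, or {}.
Answer: {r=-15}

Derivation:
Apply events with t <= 17 (4 events):
  after event 1 (t=8: INC r by 7): {r=7}
  after event 2 (t=14: SET r = -15): {r=-15}
  after event 3 (t=16: DEC q by 11): {q=-11, r=-15}
  after event 4 (t=17: DEL q): {r=-15}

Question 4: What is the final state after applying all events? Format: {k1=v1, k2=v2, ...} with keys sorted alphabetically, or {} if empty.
  after event 1 (t=8: INC r by 7): {r=7}
  after event 2 (t=14: SET r = -15): {r=-15}
  after event 3 (t=16: DEC q by 11): {q=-11, r=-15}
  after event 4 (t=17: DEL q): {r=-15}
  after event 5 (t=24: DEC q by 15): {q=-15, r=-15}
  after event 6 (t=33: DEL p): {q=-15, r=-15}
  after event 7 (t=34: DEL q): {r=-15}
  after event 8 (t=35: INC p by 13): {p=13, r=-15}
  after event 9 (t=37: SET q = -7): {p=13, q=-7, r=-15}

Answer: {p=13, q=-7, r=-15}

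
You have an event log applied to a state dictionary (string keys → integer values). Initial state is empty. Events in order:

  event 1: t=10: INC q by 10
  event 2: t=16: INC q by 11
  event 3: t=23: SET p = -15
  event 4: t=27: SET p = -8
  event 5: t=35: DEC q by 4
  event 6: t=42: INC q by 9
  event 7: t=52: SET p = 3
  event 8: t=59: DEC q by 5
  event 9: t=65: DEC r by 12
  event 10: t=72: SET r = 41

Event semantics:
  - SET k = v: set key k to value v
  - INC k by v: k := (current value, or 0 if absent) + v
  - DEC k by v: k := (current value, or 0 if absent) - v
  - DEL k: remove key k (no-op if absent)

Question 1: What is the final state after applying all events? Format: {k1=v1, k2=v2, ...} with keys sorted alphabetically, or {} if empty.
Answer: {p=3, q=21, r=41}

Derivation:
  after event 1 (t=10: INC q by 10): {q=10}
  after event 2 (t=16: INC q by 11): {q=21}
  after event 3 (t=23: SET p = -15): {p=-15, q=21}
  after event 4 (t=27: SET p = -8): {p=-8, q=21}
  after event 5 (t=35: DEC q by 4): {p=-8, q=17}
  after event 6 (t=42: INC q by 9): {p=-8, q=26}
  after event 7 (t=52: SET p = 3): {p=3, q=26}
  after event 8 (t=59: DEC q by 5): {p=3, q=21}
  after event 9 (t=65: DEC r by 12): {p=3, q=21, r=-12}
  after event 10 (t=72: SET r = 41): {p=3, q=21, r=41}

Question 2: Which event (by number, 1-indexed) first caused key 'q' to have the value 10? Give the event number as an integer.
Answer: 1

Derivation:
Looking for first event where q becomes 10:
  event 1: q (absent) -> 10  <-- first match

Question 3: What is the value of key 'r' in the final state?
Track key 'r' through all 10 events:
  event 1 (t=10: INC q by 10): r unchanged
  event 2 (t=16: INC q by 11): r unchanged
  event 3 (t=23: SET p = -15): r unchanged
  event 4 (t=27: SET p = -8): r unchanged
  event 5 (t=35: DEC q by 4): r unchanged
  event 6 (t=42: INC q by 9): r unchanged
  event 7 (t=52: SET p = 3): r unchanged
  event 8 (t=59: DEC q by 5): r unchanged
  event 9 (t=65: DEC r by 12): r (absent) -> -12
  event 10 (t=72: SET r = 41): r -12 -> 41
Final: r = 41

Answer: 41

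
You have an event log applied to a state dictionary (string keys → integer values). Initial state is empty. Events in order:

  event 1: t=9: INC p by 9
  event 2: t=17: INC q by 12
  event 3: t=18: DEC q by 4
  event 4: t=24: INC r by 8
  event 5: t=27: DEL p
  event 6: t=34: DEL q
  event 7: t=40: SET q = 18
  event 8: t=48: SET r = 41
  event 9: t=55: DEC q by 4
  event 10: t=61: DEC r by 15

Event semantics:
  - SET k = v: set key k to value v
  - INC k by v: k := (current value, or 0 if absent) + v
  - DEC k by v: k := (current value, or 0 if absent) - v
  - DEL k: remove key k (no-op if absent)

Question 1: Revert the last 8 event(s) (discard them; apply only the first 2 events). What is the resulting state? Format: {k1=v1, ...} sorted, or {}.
Keep first 2 events (discard last 8):
  after event 1 (t=9: INC p by 9): {p=9}
  after event 2 (t=17: INC q by 12): {p=9, q=12}

Answer: {p=9, q=12}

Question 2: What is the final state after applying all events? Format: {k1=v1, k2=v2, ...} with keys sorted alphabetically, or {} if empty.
  after event 1 (t=9: INC p by 9): {p=9}
  after event 2 (t=17: INC q by 12): {p=9, q=12}
  after event 3 (t=18: DEC q by 4): {p=9, q=8}
  after event 4 (t=24: INC r by 8): {p=9, q=8, r=8}
  after event 5 (t=27: DEL p): {q=8, r=8}
  after event 6 (t=34: DEL q): {r=8}
  after event 7 (t=40: SET q = 18): {q=18, r=8}
  after event 8 (t=48: SET r = 41): {q=18, r=41}
  after event 9 (t=55: DEC q by 4): {q=14, r=41}
  after event 10 (t=61: DEC r by 15): {q=14, r=26}

Answer: {q=14, r=26}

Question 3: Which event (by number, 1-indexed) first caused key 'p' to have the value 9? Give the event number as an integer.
Looking for first event where p becomes 9:
  event 1: p (absent) -> 9  <-- first match

Answer: 1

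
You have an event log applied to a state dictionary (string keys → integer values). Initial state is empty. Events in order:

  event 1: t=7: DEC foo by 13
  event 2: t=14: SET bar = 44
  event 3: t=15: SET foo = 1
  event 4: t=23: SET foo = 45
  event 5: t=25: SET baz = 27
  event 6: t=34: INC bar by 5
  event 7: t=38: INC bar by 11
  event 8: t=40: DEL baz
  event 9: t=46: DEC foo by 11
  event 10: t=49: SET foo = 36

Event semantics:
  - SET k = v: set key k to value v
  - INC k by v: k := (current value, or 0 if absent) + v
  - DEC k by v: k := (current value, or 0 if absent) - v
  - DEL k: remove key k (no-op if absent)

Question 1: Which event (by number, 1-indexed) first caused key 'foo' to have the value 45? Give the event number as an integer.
Answer: 4

Derivation:
Looking for first event where foo becomes 45:
  event 1: foo = -13
  event 2: foo = -13
  event 3: foo = 1
  event 4: foo 1 -> 45  <-- first match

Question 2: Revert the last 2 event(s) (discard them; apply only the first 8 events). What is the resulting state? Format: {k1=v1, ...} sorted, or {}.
Answer: {bar=60, foo=45}

Derivation:
Keep first 8 events (discard last 2):
  after event 1 (t=7: DEC foo by 13): {foo=-13}
  after event 2 (t=14: SET bar = 44): {bar=44, foo=-13}
  after event 3 (t=15: SET foo = 1): {bar=44, foo=1}
  after event 4 (t=23: SET foo = 45): {bar=44, foo=45}
  after event 5 (t=25: SET baz = 27): {bar=44, baz=27, foo=45}
  after event 6 (t=34: INC bar by 5): {bar=49, baz=27, foo=45}
  after event 7 (t=38: INC bar by 11): {bar=60, baz=27, foo=45}
  after event 8 (t=40: DEL baz): {bar=60, foo=45}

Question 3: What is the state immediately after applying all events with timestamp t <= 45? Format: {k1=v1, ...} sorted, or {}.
Apply events with t <= 45 (8 events):
  after event 1 (t=7: DEC foo by 13): {foo=-13}
  after event 2 (t=14: SET bar = 44): {bar=44, foo=-13}
  after event 3 (t=15: SET foo = 1): {bar=44, foo=1}
  after event 4 (t=23: SET foo = 45): {bar=44, foo=45}
  after event 5 (t=25: SET baz = 27): {bar=44, baz=27, foo=45}
  after event 6 (t=34: INC bar by 5): {bar=49, baz=27, foo=45}
  after event 7 (t=38: INC bar by 11): {bar=60, baz=27, foo=45}
  after event 8 (t=40: DEL baz): {bar=60, foo=45}

Answer: {bar=60, foo=45}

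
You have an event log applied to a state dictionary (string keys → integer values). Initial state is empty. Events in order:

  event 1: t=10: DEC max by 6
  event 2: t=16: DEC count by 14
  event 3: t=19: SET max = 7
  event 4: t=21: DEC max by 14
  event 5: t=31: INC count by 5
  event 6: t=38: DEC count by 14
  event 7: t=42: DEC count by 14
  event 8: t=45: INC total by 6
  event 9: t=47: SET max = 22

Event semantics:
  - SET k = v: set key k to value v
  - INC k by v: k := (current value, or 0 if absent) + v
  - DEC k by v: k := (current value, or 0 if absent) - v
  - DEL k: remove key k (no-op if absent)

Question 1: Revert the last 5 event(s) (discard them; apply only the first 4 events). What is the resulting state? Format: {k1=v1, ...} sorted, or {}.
Answer: {count=-14, max=-7}

Derivation:
Keep first 4 events (discard last 5):
  after event 1 (t=10: DEC max by 6): {max=-6}
  after event 2 (t=16: DEC count by 14): {count=-14, max=-6}
  after event 3 (t=19: SET max = 7): {count=-14, max=7}
  after event 4 (t=21: DEC max by 14): {count=-14, max=-7}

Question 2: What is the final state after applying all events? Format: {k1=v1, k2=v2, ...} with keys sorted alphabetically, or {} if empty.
Answer: {count=-37, max=22, total=6}

Derivation:
  after event 1 (t=10: DEC max by 6): {max=-6}
  after event 2 (t=16: DEC count by 14): {count=-14, max=-6}
  after event 3 (t=19: SET max = 7): {count=-14, max=7}
  after event 4 (t=21: DEC max by 14): {count=-14, max=-7}
  after event 5 (t=31: INC count by 5): {count=-9, max=-7}
  after event 6 (t=38: DEC count by 14): {count=-23, max=-7}
  after event 7 (t=42: DEC count by 14): {count=-37, max=-7}
  after event 8 (t=45: INC total by 6): {count=-37, max=-7, total=6}
  after event 9 (t=47: SET max = 22): {count=-37, max=22, total=6}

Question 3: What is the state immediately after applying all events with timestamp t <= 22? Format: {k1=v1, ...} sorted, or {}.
Answer: {count=-14, max=-7}

Derivation:
Apply events with t <= 22 (4 events):
  after event 1 (t=10: DEC max by 6): {max=-6}
  after event 2 (t=16: DEC count by 14): {count=-14, max=-6}
  after event 3 (t=19: SET max = 7): {count=-14, max=7}
  after event 4 (t=21: DEC max by 14): {count=-14, max=-7}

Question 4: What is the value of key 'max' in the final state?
Answer: 22

Derivation:
Track key 'max' through all 9 events:
  event 1 (t=10: DEC max by 6): max (absent) -> -6
  event 2 (t=16: DEC count by 14): max unchanged
  event 3 (t=19: SET max = 7): max -6 -> 7
  event 4 (t=21: DEC max by 14): max 7 -> -7
  event 5 (t=31: INC count by 5): max unchanged
  event 6 (t=38: DEC count by 14): max unchanged
  event 7 (t=42: DEC count by 14): max unchanged
  event 8 (t=45: INC total by 6): max unchanged
  event 9 (t=47: SET max = 22): max -7 -> 22
Final: max = 22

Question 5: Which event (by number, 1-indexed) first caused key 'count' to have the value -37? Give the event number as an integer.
Looking for first event where count becomes -37:
  event 2: count = -14
  event 3: count = -14
  event 4: count = -14
  event 5: count = -9
  event 6: count = -23
  event 7: count -23 -> -37  <-- first match

Answer: 7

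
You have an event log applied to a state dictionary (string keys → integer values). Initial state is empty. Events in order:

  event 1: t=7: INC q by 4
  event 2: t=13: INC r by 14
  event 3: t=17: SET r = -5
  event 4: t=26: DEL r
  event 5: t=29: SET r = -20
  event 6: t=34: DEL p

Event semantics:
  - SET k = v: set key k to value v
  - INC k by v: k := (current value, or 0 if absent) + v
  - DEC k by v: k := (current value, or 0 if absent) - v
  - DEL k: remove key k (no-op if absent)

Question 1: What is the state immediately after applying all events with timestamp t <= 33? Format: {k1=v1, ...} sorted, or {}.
Apply events with t <= 33 (5 events):
  after event 1 (t=7: INC q by 4): {q=4}
  after event 2 (t=13: INC r by 14): {q=4, r=14}
  after event 3 (t=17: SET r = -5): {q=4, r=-5}
  after event 4 (t=26: DEL r): {q=4}
  after event 5 (t=29: SET r = -20): {q=4, r=-20}

Answer: {q=4, r=-20}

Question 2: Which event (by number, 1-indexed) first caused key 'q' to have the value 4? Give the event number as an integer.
Answer: 1

Derivation:
Looking for first event where q becomes 4:
  event 1: q (absent) -> 4  <-- first match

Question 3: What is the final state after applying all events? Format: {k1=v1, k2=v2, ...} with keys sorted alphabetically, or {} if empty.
Answer: {q=4, r=-20}

Derivation:
  after event 1 (t=7: INC q by 4): {q=4}
  after event 2 (t=13: INC r by 14): {q=4, r=14}
  after event 3 (t=17: SET r = -5): {q=4, r=-5}
  after event 4 (t=26: DEL r): {q=4}
  after event 5 (t=29: SET r = -20): {q=4, r=-20}
  after event 6 (t=34: DEL p): {q=4, r=-20}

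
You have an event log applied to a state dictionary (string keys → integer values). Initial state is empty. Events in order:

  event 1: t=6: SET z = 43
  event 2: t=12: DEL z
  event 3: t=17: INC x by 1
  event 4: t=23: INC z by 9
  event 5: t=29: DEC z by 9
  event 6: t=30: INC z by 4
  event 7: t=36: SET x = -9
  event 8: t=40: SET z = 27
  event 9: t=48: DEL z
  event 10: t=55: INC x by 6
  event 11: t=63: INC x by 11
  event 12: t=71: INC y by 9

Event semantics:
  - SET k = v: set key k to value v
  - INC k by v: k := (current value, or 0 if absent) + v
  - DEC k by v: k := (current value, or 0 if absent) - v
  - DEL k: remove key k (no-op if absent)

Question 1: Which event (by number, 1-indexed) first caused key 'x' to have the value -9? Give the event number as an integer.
Answer: 7

Derivation:
Looking for first event where x becomes -9:
  event 3: x = 1
  event 4: x = 1
  event 5: x = 1
  event 6: x = 1
  event 7: x 1 -> -9  <-- first match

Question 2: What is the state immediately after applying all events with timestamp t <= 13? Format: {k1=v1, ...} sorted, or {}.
Apply events with t <= 13 (2 events):
  after event 1 (t=6: SET z = 43): {z=43}
  after event 2 (t=12: DEL z): {}

Answer: {}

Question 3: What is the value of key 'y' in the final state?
Answer: 9

Derivation:
Track key 'y' through all 12 events:
  event 1 (t=6: SET z = 43): y unchanged
  event 2 (t=12: DEL z): y unchanged
  event 3 (t=17: INC x by 1): y unchanged
  event 4 (t=23: INC z by 9): y unchanged
  event 5 (t=29: DEC z by 9): y unchanged
  event 6 (t=30: INC z by 4): y unchanged
  event 7 (t=36: SET x = -9): y unchanged
  event 8 (t=40: SET z = 27): y unchanged
  event 9 (t=48: DEL z): y unchanged
  event 10 (t=55: INC x by 6): y unchanged
  event 11 (t=63: INC x by 11): y unchanged
  event 12 (t=71: INC y by 9): y (absent) -> 9
Final: y = 9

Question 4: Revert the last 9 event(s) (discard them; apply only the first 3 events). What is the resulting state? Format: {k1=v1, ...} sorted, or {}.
Answer: {x=1}

Derivation:
Keep first 3 events (discard last 9):
  after event 1 (t=6: SET z = 43): {z=43}
  after event 2 (t=12: DEL z): {}
  after event 3 (t=17: INC x by 1): {x=1}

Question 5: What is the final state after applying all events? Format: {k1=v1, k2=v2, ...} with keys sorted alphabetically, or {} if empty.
Answer: {x=8, y=9}

Derivation:
  after event 1 (t=6: SET z = 43): {z=43}
  after event 2 (t=12: DEL z): {}
  after event 3 (t=17: INC x by 1): {x=1}
  after event 4 (t=23: INC z by 9): {x=1, z=9}
  after event 5 (t=29: DEC z by 9): {x=1, z=0}
  after event 6 (t=30: INC z by 4): {x=1, z=4}
  after event 7 (t=36: SET x = -9): {x=-9, z=4}
  after event 8 (t=40: SET z = 27): {x=-9, z=27}
  after event 9 (t=48: DEL z): {x=-9}
  after event 10 (t=55: INC x by 6): {x=-3}
  after event 11 (t=63: INC x by 11): {x=8}
  after event 12 (t=71: INC y by 9): {x=8, y=9}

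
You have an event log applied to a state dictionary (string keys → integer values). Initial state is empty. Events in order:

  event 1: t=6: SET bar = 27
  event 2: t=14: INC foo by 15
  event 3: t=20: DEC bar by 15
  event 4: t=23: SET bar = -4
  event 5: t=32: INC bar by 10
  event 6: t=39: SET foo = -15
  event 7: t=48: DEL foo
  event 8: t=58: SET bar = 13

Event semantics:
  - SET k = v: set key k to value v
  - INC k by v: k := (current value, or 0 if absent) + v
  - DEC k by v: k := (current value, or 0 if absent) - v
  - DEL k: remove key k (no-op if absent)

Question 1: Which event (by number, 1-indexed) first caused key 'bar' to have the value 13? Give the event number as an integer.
Looking for first event where bar becomes 13:
  event 1: bar = 27
  event 2: bar = 27
  event 3: bar = 12
  event 4: bar = -4
  event 5: bar = 6
  event 6: bar = 6
  event 7: bar = 6
  event 8: bar 6 -> 13  <-- first match

Answer: 8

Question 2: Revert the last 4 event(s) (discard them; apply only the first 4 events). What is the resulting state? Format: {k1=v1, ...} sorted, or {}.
Answer: {bar=-4, foo=15}

Derivation:
Keep first 4 events (discard last 4):
  after event 1 (t=6: SET bar = 27): {bar=27}
  after event 2 (t=14: INC foo by 15): {bar=27, foo=15}
  after event 3 (t=20: DEC bar by 15): {bar=12, foo=15}
  after event 4 (t=23: SET bar = -4): {bar=-4, foo=15}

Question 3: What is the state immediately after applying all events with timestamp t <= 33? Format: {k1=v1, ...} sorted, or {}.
Apply events with t <= 33 (5 events):
  after event 1 (t=6: SET bar = 27): {bar=27}
  after event 2 (t=14: INC foo by 15): {bar=27, foo=15}
  after event 3 (t=20: DEC bar by 15): {bar=12, foo=15}
  after event 4 (t=23: SET bar = -4): {bar=-4, foo=15}
  after event 5 (t=32: INC bar by 10): {bar=6, foo=15}

Answer: {bar=6, foo=15}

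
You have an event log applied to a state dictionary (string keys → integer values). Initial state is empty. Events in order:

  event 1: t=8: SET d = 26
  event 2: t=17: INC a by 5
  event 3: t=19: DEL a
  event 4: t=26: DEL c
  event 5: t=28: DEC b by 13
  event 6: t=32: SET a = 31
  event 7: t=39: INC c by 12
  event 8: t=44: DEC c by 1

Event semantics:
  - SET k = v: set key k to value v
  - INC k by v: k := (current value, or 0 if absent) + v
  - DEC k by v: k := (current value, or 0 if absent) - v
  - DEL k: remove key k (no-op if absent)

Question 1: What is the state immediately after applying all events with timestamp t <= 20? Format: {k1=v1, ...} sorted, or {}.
Apply events with t <= 20 (3 events):
  after event 1 (t=8: SET d = 26): {d=26}
  after event 2 (t=17: INC a by 5): {a=5, d=26}
  after event 3 (t=19: DEL a): {d=26}

Answer: {d=26}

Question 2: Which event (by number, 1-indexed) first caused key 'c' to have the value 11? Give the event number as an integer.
Looking for first event where c becomes 11:
  event 7: c = 12
  event 8: c 12 -> 11  <-- first match

Answer: 8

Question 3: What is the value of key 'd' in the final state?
Track key 'd' through all 8 events:
  event 1 (t=8: SET d = 26): d (absent) -> 26
  event 2 (t=17: INC a by 5): d unchanged
  event 3 (t=19: DEL a): d unchanged
  event 4 (t=26: DEL c): d unchanged
  event 5 (t=28: DEC b by 13): d unchanged
  event 6 (t=32: SET a = 31): d unchanged
  event 7 (t=39: INC c by 12): d unchanged
  event 8 (t=44: DEC c by 1): d unchanged
Final: d = 26

Answer: 26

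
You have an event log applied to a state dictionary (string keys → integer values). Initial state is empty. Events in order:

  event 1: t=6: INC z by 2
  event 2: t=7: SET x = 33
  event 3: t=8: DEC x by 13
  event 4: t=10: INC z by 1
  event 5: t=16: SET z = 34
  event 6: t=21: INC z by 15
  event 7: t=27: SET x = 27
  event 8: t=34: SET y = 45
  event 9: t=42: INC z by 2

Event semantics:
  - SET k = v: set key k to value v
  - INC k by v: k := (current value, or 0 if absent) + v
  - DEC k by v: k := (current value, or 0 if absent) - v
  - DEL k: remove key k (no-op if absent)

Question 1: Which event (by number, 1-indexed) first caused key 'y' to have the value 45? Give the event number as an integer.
Looking for first event where y becomes 45:
  event 8: y (absent) -> 45  <-- first match

Answer: 8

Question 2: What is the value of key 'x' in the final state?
Answer: 27

Derivation:
Track key 'x' through all 9 events:
  event 1 (t=6: INC z by 2): x unchanged
  event 2 (t=7: SET x = 33): x (absent) -> 33
  event 3 (t=8: DEC x by 13): x 33 -> 20
  event 4 (t=10: INC z by 1): x unchanged
  event 5 (t=16: SET z = 34): x unchanged
  event 6 (t=21: INC z by 15): x unchanged
  event 7 (t=27: SET x = 27): x 20 -> 27
  event 8 (t=34: SET y = 45): x unchanged
  event 9 (t=42: INC z by 2): x unchanged
Final: x = 27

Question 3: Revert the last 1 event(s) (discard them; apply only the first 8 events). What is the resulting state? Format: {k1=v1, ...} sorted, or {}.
Answer: {x=27, y=45, z=49}

Derivation:
Keep first 8 events (discard last 1):
  after event 1 (t=6: INC z by 2): {z=2}
  after event 2 (t=7: SET x = 33): {x=33, z=2}
  after event 3 (t=8: DEC x by 13): {x=20, z=2}
  after event 4 (t=10: INC z by 1): {x=20, z=3}
  after event 5 (t=16: SET z = 34): {x=20, z=34}
  after event 6 (t=21: INC z by 15): {x=20, z=49}
  after event 7 (t=27: SET x = 27): {x=27, z=49}
  after event 8 (t=34: SET y = 45): {x=27, y=45, z=49}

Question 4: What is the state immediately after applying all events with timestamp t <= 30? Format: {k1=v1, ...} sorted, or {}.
Apply events with t <= 30 (7 events):
  after event 1 (t=6: INC z by 2): {z=2}
  after event 2 (t=7: SET x = 33): {x=33, z=2}
  after event 3 (t=8: DEC x by 13): {x=20, z=2}
  after event 4 (t=10: INC z by 1): {x=20, z=3}
  after event 5 (t=16: SET z = 34): {x=20, z=34}
  after event 6 (t=21: INC z by 15): {x=20, z=49}
  after event 7 (t=27: SET x = 27): {x=27, z=49}

Answer: {x=27, z=49}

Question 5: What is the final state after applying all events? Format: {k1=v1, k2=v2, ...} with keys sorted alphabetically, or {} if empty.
Answer: {x=27, y=45, z=51}

Derivation:
  after event 1 (t=6: INC z by 2): {z=2}
  after event 2 (t=7: SET x = 33): {x=33, z=2}
  after event 3 (t=8: DEC x by 13): {x=20, z=2}
  after event 4 (t=10: INC z by 1): {x=20, z=3}
  after event 5 (t=16: SET z = 34): {x=20, z=34}
  after event 6 (t=21: INC z by 15): {x=20, z=49}
  after event 7 (t=27: SET x = 27): {x=27, z=49}
  after event 8 (t=34: SET y = 45): {x=27, y=45, z=49}
  after event 9 (t=42: INC z by 2): {x=27, y=45, z=51}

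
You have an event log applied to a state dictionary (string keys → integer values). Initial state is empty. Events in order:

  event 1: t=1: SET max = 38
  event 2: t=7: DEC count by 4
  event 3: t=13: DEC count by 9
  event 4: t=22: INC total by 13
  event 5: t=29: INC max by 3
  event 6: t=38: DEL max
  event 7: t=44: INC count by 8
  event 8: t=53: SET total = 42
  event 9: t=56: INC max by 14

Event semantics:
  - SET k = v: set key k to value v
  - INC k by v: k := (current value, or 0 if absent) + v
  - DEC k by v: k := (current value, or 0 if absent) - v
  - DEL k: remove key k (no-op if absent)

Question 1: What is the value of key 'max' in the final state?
Answer: 14

Derivation:
Track key 'max' through all 9 events:
  event 1 (t=1: SET max = 38): max (absent) -> 38
  event 2 (t=7: DEC count by 4): max unchanged
  event 3 (t=13: DEC count by 9): max unchanged
  event 4 (t=22: INC total by 13): max unchanged
  event 5 (t=29: INC max by 3): max 38 -> 41
  event 6 (t=38: DEL max): max 41 -> (absent)
  event 7 (t=44: INC count by 8): max unchanged
  event 8 (t=53: SET total = 42): max unchanged
  event 9 (t=56: INC max by 14): max (absent) -> 14
Final: max = 14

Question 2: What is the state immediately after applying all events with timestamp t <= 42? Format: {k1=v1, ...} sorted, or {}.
Apply events with t <= 42 (6 events):
  after event 1 (t=1: SET max = 38): {max=38}
  after event 2 (t=7: DEC count by 4): {count=-4, max=38}
  after event 3 (t=13: DEC count by 9): {count=-13, max=38}
  after event 4 (t=22: INC total by 13): {count=-13, max=38, total=13}
  after event 5 (t=29: INC max by 3): {count=-13, max=41, total=13}
  after event 6 (t=38: DEL max): {count=-13, total=13}

Answer: {count=-13, total=13}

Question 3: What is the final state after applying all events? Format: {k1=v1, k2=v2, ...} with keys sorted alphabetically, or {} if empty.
Answer: {count=-5, max=14, total=42}

Derivation:
  after event 1 (t=1: SET max = 38): {max=38}
  after event 2 (t=7: DEC count by 4): {count=-4, max=38}
  after event 3 (t=13: DEC count by 9): {count=-13, max=38}
  after event 4 (t=22: INC total by 13): {count=-13, max=38, total=13}
  after event 5 (t=29: INC max by 3): {count=-13, max=41, total=13}
  after event 6 (t=38: DEL max): {count=-13, total=13}
  after event 7 (t=44: INC count by 8): {count=-5, total=13}
  after event 8 (t=53: SET total = 42): {count=-5, total=42}
  after event 9 (t=56: INC max by 14): {count=-5, max=14, total=42}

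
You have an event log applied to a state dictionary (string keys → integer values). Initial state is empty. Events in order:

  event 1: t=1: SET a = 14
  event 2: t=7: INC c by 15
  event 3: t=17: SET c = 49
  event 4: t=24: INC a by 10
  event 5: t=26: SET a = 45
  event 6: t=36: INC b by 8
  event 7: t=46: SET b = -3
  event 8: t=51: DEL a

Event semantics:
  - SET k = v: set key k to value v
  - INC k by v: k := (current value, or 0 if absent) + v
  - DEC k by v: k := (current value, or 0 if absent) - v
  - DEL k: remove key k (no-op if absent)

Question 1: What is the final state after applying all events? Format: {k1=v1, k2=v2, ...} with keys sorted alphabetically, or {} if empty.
Answer: {b=-3, c=49}

Derivation:
  after event 1 (t=1: SET a = 14): {a=14}
  after event 2 (t=7: INC c by 15): {a=14, c=15}
  after event 3 (t=17: SET c = 49): {a=14, c=49}
  after event 4 (t=24: INC a by 10): {a=24, c=49}
  after event 5 (t=26: SET a = 45): {a=45, c=49}
  after event 6 (t=36: INC b by 8): {a=45, b=8, c=49}
  after event 7 (t=46: SET b = -3): {a=45, b=-3, c=49}
  after event 8 (t=51: DEL a): {b=-3, c=49}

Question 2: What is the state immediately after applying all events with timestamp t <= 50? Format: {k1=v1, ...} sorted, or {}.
Apply events with t <= 50 (7 events):
  after event 1 (t=1: SET a = 14): {a=14}
  after event 2 (t=7: INC c by 15): {a=14, c=15}
  after event 3 (t=17: SET c = 49): {a=14, c=49}
  after event 4 (t=24: INC a by 10): {a=24, c=49}
  after event 5 (t=26: SET a = 45): {a=45, c=49}
  after event 6 (t=36: INC b by 8): {a=45, b=8, c=49}
  after event 7 (t=46: SET b = -3): {a=45, b=-3, c=49}

Answer: {a=45, b=-3, c=49}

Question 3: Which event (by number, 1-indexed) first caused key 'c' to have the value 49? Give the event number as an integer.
Looking for first event where c becomes 49:
  event 2: c = 15
  event 3: c 15 -> 49  <-- first match

Answer: 3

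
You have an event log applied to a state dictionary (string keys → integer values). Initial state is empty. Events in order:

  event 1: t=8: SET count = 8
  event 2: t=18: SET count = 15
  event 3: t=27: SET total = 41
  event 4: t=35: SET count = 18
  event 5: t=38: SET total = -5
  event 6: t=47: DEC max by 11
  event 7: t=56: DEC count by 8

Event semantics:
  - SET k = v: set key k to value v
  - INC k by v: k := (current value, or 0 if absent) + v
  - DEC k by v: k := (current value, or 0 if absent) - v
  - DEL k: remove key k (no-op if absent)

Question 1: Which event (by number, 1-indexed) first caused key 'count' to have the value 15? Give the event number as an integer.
Answer: 2

Derivation:
Looking for first event where count becomes 15:
  event 1: count = 8
  event 2: count 8 -> 15  <-- first match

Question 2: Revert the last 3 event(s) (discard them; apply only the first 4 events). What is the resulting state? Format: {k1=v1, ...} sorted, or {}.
Answer: {count=18, total=41}

Derivation:
Keep first 4 events (discard last 3):
  after event 1 (t=8: SET count = 8): {count=8}
  after event 2 (t=18: SET count = 15): {count=15}
  after event 3 (t=27: SET total = 41): {count=15, total=41}
  after event 4 (t=35: SET count = 18): {count=18, total=41}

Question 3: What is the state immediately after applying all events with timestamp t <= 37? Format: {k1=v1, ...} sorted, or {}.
Answer: {count=18, total=41}

Derivation:
Apply events with t <= 37 (4 events):
  after event 1 (t=8: SET count = 8): {count=8}
  after event 2 (t=18: SET count = 15): {count=15}
  after event 3 (t=27: SET total = 41): {count=15, total=41}
  after event 4 (t=35: SET count = 18): {count=18, total=41}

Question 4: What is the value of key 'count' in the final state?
Track key 'count' through all 7 events:
  event 1 (t=8: SET count = 8): count (absent) -> 8
  event 2 (t=18: SET count = 15): count 8 -> 15
  event 3 (t=27: SET total = 41): count unchanged
  event 4 (t=35: SET count = 18): count 15 -> 18
  event 5 (t=38: SET total = -5): count unchanged
  event 6 (t=47: DEC max by 11): count unchanged
  event 7 (t=56: DEC count by 8): count 18 -> 10
Final: count = 10

Answer: 10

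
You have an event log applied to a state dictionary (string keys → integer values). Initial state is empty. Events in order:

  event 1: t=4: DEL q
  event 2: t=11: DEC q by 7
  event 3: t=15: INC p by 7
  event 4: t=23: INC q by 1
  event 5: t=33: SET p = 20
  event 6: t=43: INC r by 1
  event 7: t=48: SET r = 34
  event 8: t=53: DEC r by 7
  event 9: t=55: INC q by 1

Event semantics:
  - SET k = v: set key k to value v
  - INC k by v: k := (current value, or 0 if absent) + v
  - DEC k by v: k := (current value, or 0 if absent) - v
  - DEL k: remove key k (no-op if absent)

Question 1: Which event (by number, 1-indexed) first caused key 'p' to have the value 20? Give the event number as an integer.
Answer: 5

Derivation:
Looking for first event where p becomes 20:
  event 3: p = 7
  event 4: p = 7
  event 5: p 7 -> 20  <-- first match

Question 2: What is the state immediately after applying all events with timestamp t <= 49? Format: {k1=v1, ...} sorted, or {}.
Apply events with t <= 49 (7 events):
  after event 1 (t=4: DEL q): {}
  after event 2 (t=11: DEC q by 7): {q=-7}
  after event 3 (t=15: INC p by 7): {p=7, q=-7}
  after event 4 (t=23: INC q by 1): {p=7, q=-6}
  after event 5 (t=33: SET p = 20): {p=20, q=-6}
  after event 6 (t=43: INC r by 1): {p=20, q=-6, r=1}
  after event 7 (t=48: SET r = 34): {p=20, q=-6, r=34}

Answer: {p=20, q=-6, r=34}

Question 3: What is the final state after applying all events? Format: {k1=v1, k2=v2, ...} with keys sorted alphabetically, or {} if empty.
  after event 1 (t=4: DEL q): {}
  after event 2 (t=11: DEC q by 7): {q=-7}
  after event 3 (t=15: INC p by 7): {p=7, q=-7}
  after event 4 (t=23: INC q by 1): {p=7, q=-6}
  after event 5 (t=33: SET p = 20): {p=20, q=-6}
  after event 6 (t=43: INC r by 1): {p=20, q=-6, r=1}
  after event 7 (t=48: SET r = 34): {p=20, q=-6, r=34}
  after event 8 (t=53: DEC r by 7): {p=20, q=-6, r=27}
  after event 9 (t=55: INC q by 1): {p=20, q=-5, r=27}

Answer: {p=20, q=-5, r=27}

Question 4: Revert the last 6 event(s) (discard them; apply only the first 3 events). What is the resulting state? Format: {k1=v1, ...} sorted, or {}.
Answer: {p=7, q=-7}

Derivation:
Keep first 3 events (discard last 6):
  after event 1 (t=4: DEL q): {}
  after event 2 (t=11: DEC q by 7): {q=-7}
  after event 3 (t=15: INC p by 7): {p=7, q=-7}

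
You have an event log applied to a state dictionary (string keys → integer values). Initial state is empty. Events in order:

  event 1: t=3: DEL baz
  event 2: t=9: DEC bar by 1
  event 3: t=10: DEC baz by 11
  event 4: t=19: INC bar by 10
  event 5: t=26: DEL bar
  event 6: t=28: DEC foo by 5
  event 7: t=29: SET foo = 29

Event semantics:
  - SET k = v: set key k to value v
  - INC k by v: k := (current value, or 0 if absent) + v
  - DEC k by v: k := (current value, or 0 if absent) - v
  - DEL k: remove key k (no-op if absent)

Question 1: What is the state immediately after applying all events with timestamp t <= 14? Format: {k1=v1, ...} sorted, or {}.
Answer: {bar=-1, baz=-11}

Derivation:
Apply events with t <= 14 (3 events):
  after event 1 (t=3: DEL baz): {}
  after event 2 (t=9: DEC bar by 1): {bar=-1}
  after event 3 (t=10: DEC baz by 11): {bar=-1, baz=-11}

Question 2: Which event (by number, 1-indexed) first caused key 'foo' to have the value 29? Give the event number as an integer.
Looking for first event where foo becomes 29:
  event 6: foo = -5
  event 7: foo -5 -> 29  <-- first match

Answer: 7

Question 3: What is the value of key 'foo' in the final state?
Answer: 29

Derivation:
Track key 'foo' through all 7 events:
  event 1 (t=3: DEL baz): foo unchanged
  event 2 (t=9: DEC bar by 1): foo unchanged
  event 3 (t=10: DEC baz by 11): foo unchanged
  event 4 (t=19: INC bar by 10): foo unchanged
  event 5 (t=26: DEL bar): foo unchanged
  event 6 (t=28: DEC foo by 5): foo (absent) -> -5
  event 7 (t=29: SET foo = 29): foo -5 -> 29
Final: foo = 29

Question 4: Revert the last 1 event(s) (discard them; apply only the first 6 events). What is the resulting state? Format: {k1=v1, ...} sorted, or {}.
Keep first 6 events (discard last 1):
  after event 1 (t=3: DEL baz): {}
  after event 2 (t=9: DEC bar by 1): {bar=-1}
  after event 3 (t=10: DEC baz by 11): {bar=-1, baz=-11}
  after event 4 (t=19: INC bar by 10): {bar=9, baz=-11}
  after event 5 (t=26: DEL bar): {baz=-11}
  after event 6 (t=28: DEC foo by 5): {baz=-11, foo=-5}

Answer: {baz=-11, foo=-5}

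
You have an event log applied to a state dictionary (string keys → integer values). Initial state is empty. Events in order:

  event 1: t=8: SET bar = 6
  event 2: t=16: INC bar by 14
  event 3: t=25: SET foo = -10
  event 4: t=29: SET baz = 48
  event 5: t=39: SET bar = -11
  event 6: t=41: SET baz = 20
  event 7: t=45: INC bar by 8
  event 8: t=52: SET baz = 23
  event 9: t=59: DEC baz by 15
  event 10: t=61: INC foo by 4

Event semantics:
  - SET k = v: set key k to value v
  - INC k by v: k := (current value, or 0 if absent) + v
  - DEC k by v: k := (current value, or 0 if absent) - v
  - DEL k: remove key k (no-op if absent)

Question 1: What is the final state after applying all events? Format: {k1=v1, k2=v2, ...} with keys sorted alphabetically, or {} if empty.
  after event 1 (t=8: SET bar = 6): {bar=6}
  after event 2 (t=16: INC bar by 14): {bar=20}
  after event 3 (t=25: SET foo = -10): {bar=20, foo=-10}
  after event 4 (t=29: SET baz = 48): {bar=20, baz=48, foo=-10}
  after event 5 (t=39: SET bar = -11): {bar=-11, baz=48, foo=-10}
  after event 6 (t=41: SET baz = 20): {bar=-11, baz=20, foo=-10}
  after event 7 (t=45: INC bar by 8): {bar=-3, baz=20, foo=-10}
  after event 8 (t=52: SET baz = 23): {bar=-3, baz=23, foo=-10}
  after event 9 (t=59: DEC baz by 15): {bar=-3, baz=8, foo=-10}
  after event 10 (t=61: INC foo by 4): {bar=-3, baz=8, foo=-6}

Answer: {bar=-3, baz=8, foo=-6}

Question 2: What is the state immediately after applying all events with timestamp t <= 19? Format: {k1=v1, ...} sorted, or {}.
Apply events with t <= 19 (2 events):
  after event 1 (t=8: SET bar = 6): {bar=6}
  after event 2 (t=16: INC bar by 14): {bar=20}

Answer: {bar=20}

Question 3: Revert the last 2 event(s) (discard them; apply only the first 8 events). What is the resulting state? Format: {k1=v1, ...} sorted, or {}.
Keep first 8 events (discard last 2):
  after event 1 (t=8: SET bar = 6): {bar=6}
  after event 2 (t=16: INC bar by 14): {bar=20}
  after event 3 (t=25: SET foo = -10): {bar=20, foo=-10}
  after event 4 (t=29: SET baz = 48): {bar=20, baz=48, foo=-10}
  after event 5 (t=39: SET bar = -11): {bar=-11, baz=48, foo=-10}
  after event 6 (t=41: SET baz = 20): {bar=-11, baz=20, foo=-10}
  after event 7 (t=45: INC bar by 8): {bar=-3, baz=20, foo=-10}
  after event 8 (t=52: SET baz = 23): {bar=-3, baz=23, foo=-10}

Answer: {bar=-3, baz=23, foo=-10}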